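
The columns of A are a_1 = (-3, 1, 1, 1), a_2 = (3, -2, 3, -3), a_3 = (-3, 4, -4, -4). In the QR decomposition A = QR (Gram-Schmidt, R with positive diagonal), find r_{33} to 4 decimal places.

r_{33} = 6.8953

a_1 = (-3, 1, 1, 1); ‖a_1‖ = 3.4641, so q_1 = (-0.8660, 0.2887, 0.2887, 0.2887).
q_1·a_2 = (-0.8660)·3 + 0.2887·(-2) + 0.2887·3 + 0.2887·(-3) = -3.1754.
u_2 = a_2 + 3.1754·q_1 = (0.2500, -1.0833, 3.9167, -2.0833).
‖u_2‖ = 4.5735, so q_2 = (0.0547, -0.2369, 0.8564, -0.4555).
q_1·a_3 = (-0.8660)·(-3) + 0.2887·4 + 0.2887·(-4) + 0.2887·(-4) = 1.4434; q_2·a_3 = 0.0547·(-3) + (-0.2369)·4 + 0.8564·(-4) + (-0.4555)·(-4) = -2.7149.
u_3 = a_3 − 1.4434·q_1 + 2.7149·q_2 = (-1.6016, 2.9402, -2.0916, -5.6534).
r_{33} = ‖u_3‖ = 6.8953.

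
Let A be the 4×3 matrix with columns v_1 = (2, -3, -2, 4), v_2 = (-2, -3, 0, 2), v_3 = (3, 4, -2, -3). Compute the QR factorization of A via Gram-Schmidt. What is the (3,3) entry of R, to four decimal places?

r_{33} = 1.8155

v_1 = (2, -3, -2, 4); ‖v_1‖ = 5.7446, so e_1 = (0.3482, -0.5222, -0.3482, 0.6963).
e_1·v_2 = 0.3482·(-2) + (-0.5222)·(-3) + (-0.3482)·0 + 0.6963·2 = 2.2630.
u_2 = v_2 − 2.2630·e_1 = (-2.7879, -1.8182, 0.7879, 0.4242).
‖u_2‖ = 3.4466, so e_2 = (-0.8089, -0.5275, 0.2286, 0.1231).
e_1·v_3 = 0.3482·3 + (-0.5222)·4 + (-0.3482)·(-2) + 0.6963·(-3) = -2.4371; e_2·v_3 = (-0.8089)·3 + (-0.5275)·4 + 0.2286·(-2) + 0.1231·(-3) = -5.3633.
u_3 = v_3 + 2.4371·e_1 + 5.3633·e_2 = (-0.4898, -0.1020, -1.6224, -0.6429).
r_{33} = ‖u_3‖ = 1.8155.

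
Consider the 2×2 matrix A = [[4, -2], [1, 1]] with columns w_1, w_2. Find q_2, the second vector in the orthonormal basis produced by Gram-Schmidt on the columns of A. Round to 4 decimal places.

w_1 = (4, 1); ‖w_1‖ = 4.1231, so q_1 = (0.9701, 0.2425).
q_1·w_2 = 0.9701·(-2) + 0.2425·1 = -1.6977.
u_2 = w_2 + 1.6977·q_1 = (-0.3529, 1.4118).
‖u_2‖ = 1.4552, so q_2 = (-0.2425, 0.9701).

q_2 = (-0.2425, 0.9701)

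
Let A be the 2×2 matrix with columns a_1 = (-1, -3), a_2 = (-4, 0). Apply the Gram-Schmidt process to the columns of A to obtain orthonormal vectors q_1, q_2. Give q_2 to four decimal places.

a_1 = (-1, -3); ‖a_1‖ = 3.1623, so q_1 = (-0.3162, -0.9487).
q_1·a_2 = (-0.3162)·(-4) + (-0.9487)·0 = 1.2649.
u_2 = a_2 − 1.2649·q_1 = (-3.6000, 1.2000).
‖u_2‖ = 3.7947, so q_2 = (-0.9487, 0.3162).

q_2 = (-0.9487, 0.3162)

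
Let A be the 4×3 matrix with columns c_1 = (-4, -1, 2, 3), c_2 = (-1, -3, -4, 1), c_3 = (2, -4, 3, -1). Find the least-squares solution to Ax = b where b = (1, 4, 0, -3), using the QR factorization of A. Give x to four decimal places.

c_1 = (-4, -1, 2, 3); ‖c_1‖ = 5.4772, so e_1 = (-0.7303, -0.1826, 0.3651, 0.5477).
e_1·c_2 = (-0.7303)·(-1) + (-0.1826)·(-3) + 0.3651·(-4) + 0.5477·1 = 0.3651.
u_2 = c_2 − 0.3651·e_1 = (-0.7333, -2.9333, -4.1333, 0.8000).
‖u_2‖ = 5.1833, so e_2 = (-0.1415, -0.5659, -0.7974, 0.1543).
e_1·c_3 = (-0.7303)·2 + (-0.1826)·(-4) + 0.3651·3 + 0.5477·(-1) = -0.1826; e_2·c_3 = (-0.1415)·2 + (-0.5659)·(-4) + (-0.7974)·3 + 0.1543·(-1) = -0.5659.
u_3 = c_3 + 0.1826·e_1 + 0.5659·e_2 = (1.7866, -4.3536, 2.6154, -0.8127).
‖u_3‖ = 5.4449, so e_3 = (0.3281, -0.7996, 0.4803, -0.1493).
Qᵀb = (-3.1038, -2.8682, -2.4224).
Back-substitute: x_3 = -2.4224/5.4449 = -0.4449.
x_2 = (-2.8682 + 0.5659·(-0.4449))/5.1833 = -0.6019.
x_1 = (-3.1038 − 0.3651·(-0.6019) + 0.1826·(-0.4449))/5.4772 = -0.5414.

x = (-0.5414, -0.6019, -0.4449)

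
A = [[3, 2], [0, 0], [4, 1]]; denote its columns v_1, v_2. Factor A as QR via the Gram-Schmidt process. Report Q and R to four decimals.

Q = [[0.6000, 0.8000], [0.0000, 0.0000], [0.8000, -0.6000]], R = [[5.0000, 2.0000], [0.0000, 1.0000]]

e_1 = v_1/‖v_1‖ = (3, 0, 4)/5.0000 = (0.6000, 0.0000, 0.8000).
r_{12} = e_1·v_2 = 2.0000.
u_2 = v_2 − 2.0000·e_1 = (0.8000, 0.0000, -0.6000).
‖u_2‖ = 1.0000, so e_2 = (0.8000, 0.0000, -0.6000).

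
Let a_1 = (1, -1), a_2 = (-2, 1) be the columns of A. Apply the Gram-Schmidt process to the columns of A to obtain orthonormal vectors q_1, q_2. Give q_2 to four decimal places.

q_2 = (-0.7071, -0.7071)

q_1 = a_1/‖a_1‖ = (1, -1)/1.4142 = (0.7071, -0.7071).
r_{12} = q_1·a_2 = -2.1213.
u_2 = a_2 + 2.1213·q_1 = (-0.5000, -0.5000).
‖u_2‖ = 0.7071, so q_2 = (-0.7071, -0.7071).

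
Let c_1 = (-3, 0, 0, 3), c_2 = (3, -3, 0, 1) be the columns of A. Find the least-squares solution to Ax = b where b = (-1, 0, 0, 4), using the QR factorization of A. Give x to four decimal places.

c_1 = (-3, 0, 0, 3); ‖c_1‖ = 4.2426, so q_1 = (-0.7071, 0.0000, 0.0000, 0.7071).
q_1·c_2 = (-0.7071)·3 + 0.0000·(-3) + 0.0000·0 + 0.7071·1 = -1.4142.
u_2 = c_2 + 1.4142·q_1 = (2.0000, -3.0000, 0.0000, 2.0000).
‖u_2‖ = 4.1231, so q_2 = (0.4851, -0.7276, 0.0000, 0.4851).
Qᵀb = (3.5355, 1.4552).
Back-substitute: x_2 = 1.4552/4.1231 = 0.3529.
x_1 = (3.5355 + 1.4142·0.3529)/4.2426 = 0.9510.

x = (0.9510, 0.3529)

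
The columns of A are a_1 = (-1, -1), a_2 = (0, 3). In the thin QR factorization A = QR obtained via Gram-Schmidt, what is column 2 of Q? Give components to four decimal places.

e_2 = (-0.7071, 0.7071)

a_1 = (-1, -1); ‖a_1‖ = 1.4142, so e_1 = (-0.7071, -0.7071).
e_1·a_2 = (-0.7071)·0 + (-0.7071)·3 = -2.1213.
u_2 = a_2 + 2.1213·e_1 = (-1.5000, 1.5000).
‖u_2‖ = 2.1213, so e_2 = (-0.7071, 0.7071).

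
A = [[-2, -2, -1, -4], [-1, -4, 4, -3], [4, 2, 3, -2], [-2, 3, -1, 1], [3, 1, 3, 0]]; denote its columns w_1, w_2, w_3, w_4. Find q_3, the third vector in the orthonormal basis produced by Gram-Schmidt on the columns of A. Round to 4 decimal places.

w_1 = (-2, -1, 4, -2, 3); ‖w_1‖ = 5.8310, so q_1 = (-0.3430, -0.1715, 0.6860, -0.3430, 0.5145).
q_1·w_2 = (-0.3430)·(-2) + (-0.1715)·(-4) + 0.6860·2 + (-0.3430)·3 + 0.5145·1 = 2.2295.
u_2 = w_2 − 2.2295·q_1 = (-1.2353, -3.6176, 0.4706, 3.7647, -0.1471).
‖u_2‖ = 5.3879, so q_2 = (-0.2293, -0.6714, 0.0873, 0.6987, -0.0273).
q_1·w_3 = (-0.3430)·(-1) + (-0.1715)·4 + 0.6860·3 + (-0.3430)·(-1) + 0.5145·3 = 3.6015; q_2·w_3 = (-0.2293)·(-1) + (-0.6714)·4 + 0.0873·3 + 0.6987·(-1) + (-0.0273)·3 = -2.9751.
u_3 = w_3 − 3.6015·q_1 + 2.9751·q_2 = (-0.4468, 2.6201, 0.7893, 2.3141, 1.0659).
‖u_3‖ = 3.7654, so q_3 = (-0.1187, 0.6958, 0.2096, 0.6146, 0.2831).

q_3 = (-0.1187, 0.6958, 0.2096, 0.6146, 0.2831)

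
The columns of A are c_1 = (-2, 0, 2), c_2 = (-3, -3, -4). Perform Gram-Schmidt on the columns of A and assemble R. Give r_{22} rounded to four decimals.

c_1 = (-2, 0, 2); ‖c_1‖ = 2.8284, so q_1 = (-0.7071, 0.0000, 0.7071).
q_1·c_2 = (-0.7071)·(-3) + 0.0000·(-3) + 0.7071·(-4) = -0.7071.
u_2 = c_2 + 0.7071·q_1 = (-3.5000, -3.0000, -3.5000).
r_{22} = ‖u_2‖ = 5.7879.

r_{22} = 5.7879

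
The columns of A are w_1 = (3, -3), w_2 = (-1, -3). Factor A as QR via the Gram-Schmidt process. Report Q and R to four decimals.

Q = [[0.7071, -0.7071], [-0.7071, -0.7071]], R = [[4.2426, 1.4142], [0.0000, 2.8284]]

w_1 = (3, -3); ‖w_1‖ = 4.2426, so e_1 = (0.7071, -0.7071).
e_1·w_2 = 0.7071·(-1) + (-0.7071)·(-3) = 1.4142.
u_2 = w_2 − 1.4142·e_1 = (-2.0000, -2.0000).
‖u_2‖ = 2.8284, so e_2 = (-0.7071, -0.7071).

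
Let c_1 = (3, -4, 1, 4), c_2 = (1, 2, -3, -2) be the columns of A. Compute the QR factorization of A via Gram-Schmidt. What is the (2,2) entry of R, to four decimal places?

e_1 = c_1/‖c_1‖ = (3, -4, 1, 4)/6.4807 = (0.4629, -0.6172, 0.1543, 0.6172).
r_{12} = e_1·c_2 = -2.4689.
u_2 = c_2 + 2.4689·e_1 = (2.1429, 0.4762, -2.6190, -0.4762).
r_{22} = ‖u_2‖ = 3.4503.

r_{22} = 3.4503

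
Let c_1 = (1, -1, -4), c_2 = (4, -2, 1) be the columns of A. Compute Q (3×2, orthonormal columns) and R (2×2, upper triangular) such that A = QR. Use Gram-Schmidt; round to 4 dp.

c_1 = (1, -1, -4); ‖c_1‖ = 4.2426, so q_1 = (0.2357, -0.2357, -0.9428).
q_1·c_2 = 0.2357·4 + (-0.2357)·(-2) + (-0.9428)·1 = 0.4714.
u_2 = c_2 − 0.4714·q_1 = (3.8889, -1.8889, 1.4444).
‖u_2‖ = 4.5583, so q_2 = (0.8532, -0.4144, 0.3169).

Q = [[0.2357, 0.8532], [-0.2357, -0.4144], [-0.9428, 0.3169]], R = [[4.2426, 0.4714], [0.0000, 4.5583]]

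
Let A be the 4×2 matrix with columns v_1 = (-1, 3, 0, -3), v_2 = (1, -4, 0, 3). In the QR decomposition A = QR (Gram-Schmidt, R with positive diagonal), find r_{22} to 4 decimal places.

v_1 = (-1, 3, 0, -3); ‖v_1‖ = 4.3589, so q_1 = (-0.2294, 0.6882, 0.0000, -0.6882).
q_1·v_2 = (-0.2294)·1 + 0.6882·(-4) + 0.0000·0 + (-0.6882)·3 = -5.0471.
u_2 = v_2 + 5.0471·q_1 = (-0.1579, -0.5263, 0.0000, -0.4737).
r_{22} = ‖u_2‖ = 0.7255.

r_{22} = 0.7255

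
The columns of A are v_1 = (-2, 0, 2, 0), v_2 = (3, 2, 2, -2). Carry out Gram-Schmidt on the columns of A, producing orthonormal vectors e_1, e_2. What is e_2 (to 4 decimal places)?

e_1 = v_1/‖v_1‖ = (-2, 0, 2, 0)/2.8284 = (-0.7071, 0.0000, 0.7071, 0.0000).
r_{12} = e_1·v_2 = -0.7071.
u_2 = v_2 + 0.7071·e_1 = (2.5000, 2.0000, 2.5000, -2.0000).
‖u_2‖ = 4.5277, so e_2 = (0.5522, 0.4417, 0.5522, -0.4417).

e_2 = (0.5522, 0.4417, 0.5522, -0.4417)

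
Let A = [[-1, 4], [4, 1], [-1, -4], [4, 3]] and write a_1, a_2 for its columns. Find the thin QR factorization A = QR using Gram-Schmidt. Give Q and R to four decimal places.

Q = [[-0.1715, 0.7614], [0.6860, -0.1503], [-0.1715, -0.6011], [0.6860, 0.1904]], R = [[5.8310, 2.7440], [0.0000, 5.8712]]

a_1 = (-1, 4, -1, 4); ‖a_1‖ = 5.8310, so q_1 = (-0.1715, 0.6860, -0.1715, 0.6860).
q_1·a_2 = (-0.1715)·4 + 0.6860·1 + (-0.1715)·(-4) + 0.6860·3 = 2.7440.
u_2 = a_2 − 2.7440·q_1 = (4.4706, -0.8824, -3.5294, 1.1176).
‖u_2‖ = 5.8712, so q_2 = (0.7614, -0.1503, -0.6011, 0.1904).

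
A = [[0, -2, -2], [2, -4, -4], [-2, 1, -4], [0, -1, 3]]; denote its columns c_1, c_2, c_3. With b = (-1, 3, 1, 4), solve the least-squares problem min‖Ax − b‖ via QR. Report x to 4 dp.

x = (-1.1151, -1.2921, 0.3288)

c_1 = (0, 2, -2, 0); ‖c_1‖ = 2.8284, so e_1 = (0.0000, 0.7071, -0.7071, 0.0000).
e_1·c_2 = 0.0000·(-2) + 0.7071·(-4) + (-0.7071)·1 + 0.0000·(-1) = -3.5355.
u_2 = c_2 + 3.5355·e_1 = (-2.0000, -1.5000, -1.5000, -1.0000).
‖u_2‖ = 3.0822, so e_2 = (-0.6489, -0.4867, -0.4867, -0.3244).
e_1·c_3 = 0.0000·(-2) + 0.7071·(-4) + (-0.7071)·(-4) + 0.0000·3 = 0.0000; e_2·c_3 = (-0.6489)·(-2) + (-0.4867)·(-4) + (-0.4867)·(-4) + (-0.3244)·3 = 4.2178.
u_3 = c_3 + 0.0000·e_1 − 4.2178·e_2 = (0.7368, -1.9474, -1.9474, 4.3684).
‖u_3‖ = 5.2164, so e_3 = (0.1413, -0.3733, -0.3733, 0.8374).
Qᵀb = (1.4142, -2.5955, 1.7152).
Back-substitute: x_3 = 1.7152/5.2164 = 0.3288.
x_2 = (-2.5955 − 4.2178·0.3288)/3.0822 = -1.2921.
x_1 = (1.4142 + 3.5355·(-1.2921) + 0.0000·0.3288)/2.8284 = -1.1151.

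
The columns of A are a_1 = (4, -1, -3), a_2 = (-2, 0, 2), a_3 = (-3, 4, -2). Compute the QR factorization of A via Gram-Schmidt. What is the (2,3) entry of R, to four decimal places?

a_1 = (4, -1, -3); ‖a_1‖ = 5.0990, so q_1 = (0.7845, -0.1961, -0.5883).
q_1·a_2 = 0.7845·(-2) + (-0.1961)·0 + (-0.5883)·2 = -2.7456.
u_2 = a_2 + 2.7456·q_1 = (0.1538, -0.5385, 0.3846).
‖u_2‖ = 0.6794, so q_2 = (0.2265, -0.7926, 0.5661).
r_{23} = q_2·a_3 = -4.9820.

r_{23} = -4.9820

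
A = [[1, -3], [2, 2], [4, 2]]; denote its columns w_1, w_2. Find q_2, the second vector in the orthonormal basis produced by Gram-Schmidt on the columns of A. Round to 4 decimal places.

w_1 = (1, 2, 4); ‖w_1‖ = 4.5826, so q_1 = (0.2182, 0.4364, 0.8729).
q_1·w_2 = 0.2182·(-3) + 0.4364·2 + 0.8729·2 = 1.9640.
u_2 = w_2 − 1.9640·q_1 = (-3.4286, 1.1429, 0.2857).
‖u_2‖ = 3.6253, so q_2 = (-0.9457, 0.3152, 0.0788).

q_2 = (-0.9457, 0.3152, 0.0788)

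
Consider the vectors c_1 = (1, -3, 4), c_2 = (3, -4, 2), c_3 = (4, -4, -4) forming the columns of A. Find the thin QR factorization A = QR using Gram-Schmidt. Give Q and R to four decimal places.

c_1 = (1, -3, 4); ‖c_1‖ = 5.0990, so e_1 = (0.1961, -0.5883, 0.7845).
e_1·c_2 = 0.1961·3 + (-0.5883)·(-4) + 0.7845·2 = 4.5107.
u_2 = c_2 − 4.5107·e_1 = (2.1154, -1.3462, -1.5385).
‖u_2‖ = 2.9417, so e_2 = (0.7191, -0.4576, -0.5230).
e_1·c_3 = 0.1961·4 + (-0.5883)·(-4) + 0.7845·(-4) = 0.0000; e_2·c_3 = 0.7191·4 + (-0.4576)·(-4) + (-0.5230)·(-4) = 6.7987.
u_3 = c_3 + 0.0000·e_1 − 6.7987·e_2 = (-0.8889, -0.8889, -0.4444).
‖u_3‖ = 1.3333, so e_3 = (-0.6667, -0.6667, -0.3333).

Q = [[0.1961, 0.7191, -0.6667], [-0.5883, -0.4576, -0.6667], [0.7845, -0.5230, -0.3333]], R = [[5.0990, 4.5107, 0.0000], [0.0000, 2.9417, 6.7987], [0.0000, 0.0000, 1.3333]]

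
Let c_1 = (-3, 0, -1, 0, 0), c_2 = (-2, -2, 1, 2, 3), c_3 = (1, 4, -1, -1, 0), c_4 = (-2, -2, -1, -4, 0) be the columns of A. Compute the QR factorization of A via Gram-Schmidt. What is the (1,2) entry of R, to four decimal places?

q_1 = c_1/‖c_1‖ = (-3, 0, -1, 0, 0)/3.1623 = (-0.9487, 0.0000, -0.3162, 0.0000, 0.0000).
r_{12} = q_1·c_2 = 1.5811.

r_{12} = 1.5811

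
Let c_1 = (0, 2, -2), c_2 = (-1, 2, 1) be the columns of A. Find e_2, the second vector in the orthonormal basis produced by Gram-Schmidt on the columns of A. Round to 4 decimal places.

c_1 = (0, 2, -2); ‖c_1‖ = 2.8284, so e_1 = (0.0000, 0.7071, -0.7071).
e_1·c_2 = 0.0000·(-1) + 0.7071·2 + (-0.7071)·1 = 0.7071.
u_2 = c_2 − 0.7071·e_1 = (-1.0000, 1.5000, 1.5000).
‖u_2‖ = 2.3452, so e_2 = (-0.4264, 0.6396, 0.6396).

e_2 = (-0.4264, 0.6396, 0.6396)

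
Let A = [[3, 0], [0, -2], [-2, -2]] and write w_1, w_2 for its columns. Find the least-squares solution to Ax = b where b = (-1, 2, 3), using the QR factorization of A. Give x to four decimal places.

w_1 = (3, 0, -2); ‖w_1‖ = 3.6056, so q_1 = (0.8321, 0.0000, -0.5547).
q_1·w_2 = 0.8321·0 + 0.0000·(-2) + (-0.5547)·(-2) = 1.1094.
u_2 = w_2 − 1.1094·q_1 = (-0.9231, -2.0000, -1.3846).
‖u_2‖ = 2.6018, so q_2 = (-0.3548, -0.7687, -0.5322).
Qᵀb = (-2.4962, -2.7792).
Back-substitute: x_2 = -2.7792/2.6018 = -1.0682.
x_1 = (-2.4962 − 1.1094·(-1.0682))/3.6056 = -0.3636.

x = (-0.3636, -1.0682)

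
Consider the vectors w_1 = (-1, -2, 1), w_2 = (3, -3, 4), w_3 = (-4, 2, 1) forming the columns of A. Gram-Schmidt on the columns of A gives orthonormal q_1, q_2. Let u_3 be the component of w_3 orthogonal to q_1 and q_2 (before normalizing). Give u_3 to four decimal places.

u_3 = (-1.3871, 1.9419, 2.4968)

w_1 = (-1, -2, 1); ‖w_1‖ = 2.4495, so q_1 = (-0.4082, -0.8165, 0.4082).
q_1·w_2 = (-0.4082)·3 + (-0.8165)·(-3) + 0.4082·4 = 2.8577.
u_2 = w_2 − 2.8577·q_1 = (4.1667, -0.6667, 2.8333).
‖u_2‖ = 5.0827, so q_2 = (0.8198, -0.1312, 0.5575).
q_1·w_3 = (-0.4082)·(-4) + (-0.8165)·2 + 0.4082·1 = 0.4082; q_2·w_3 = 0.8198·(-4) + (-0.1312)·2 + 0.5575·1 = -2.9840.
u_3 = w_3 − 0.4082·q_1 + 2.9840·q_2 = (-1.3871, 1.9419, 2.4968).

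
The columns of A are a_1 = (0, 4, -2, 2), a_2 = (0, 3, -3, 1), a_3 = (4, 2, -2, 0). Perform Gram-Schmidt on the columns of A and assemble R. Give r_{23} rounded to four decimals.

a_1 = (0, 4, -2, 2); ‖a_1‖ = 4.8990, so q_1 = (0.0000, 0.8165, -0.4082, 0.4082).
q_1·a_2 = 0.0000·0 + 0.8165·3 + (-0.4082)·(-3) + 0.4082·1 = 4.0825.
u_2 = a_2 − 4.0825·q_1 = (0.0000, -0.3333, -1.3333, -0.6667).
‖u_2‖ = 1.5275, so q_2 = (0.0000, -0.2182, -0.8729, -0.4364).
r_{23} = q_2·a_3 = 1.3093.

r_{23} = 1.3093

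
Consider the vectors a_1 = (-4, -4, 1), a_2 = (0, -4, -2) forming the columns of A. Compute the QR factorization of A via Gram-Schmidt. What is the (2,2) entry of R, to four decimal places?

q_1 = a_1/‖a_1‖ = (-4, -4, 1)/5.7446 = (-0.6963, -0.6963, 0.1741).
r_{12} = q_1·a_2 = 2.4371.
u_2 = a_2 − 2.4371·q_1 = (1.6970, -2.3030, -2.4242).
r_{22} = ‖u_2‖ = 3.7497.

r_{22} = 3.7497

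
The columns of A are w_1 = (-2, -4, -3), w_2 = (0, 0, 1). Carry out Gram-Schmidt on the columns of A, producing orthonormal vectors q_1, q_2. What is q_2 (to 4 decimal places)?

q_2 = (-0.2491, -0.4983, 0.8305)

w_1 = (-2, -4, -3); ‖w_1‖ = 5.3852, so q_1 = (-0.3714, -0.7428, -0.5571).
q_1·w_2 = (-0.3714)·0 + (-0.7428)·0 + (-0.5571)·1 = -0.5571.
u_2 = w_2 + 0.5571·q_1 = (-0.2069, -0.4138, 0.6897).
‖u_2‖ = 0.8305, so q_2 = (-0.2491, -0.4983, 0.8305).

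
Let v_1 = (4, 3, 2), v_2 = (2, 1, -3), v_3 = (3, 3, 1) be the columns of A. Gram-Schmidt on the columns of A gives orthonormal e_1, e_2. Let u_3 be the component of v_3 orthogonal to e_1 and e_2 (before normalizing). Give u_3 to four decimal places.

u_3 = (-0.3753, 0.5459, -0.0682)

e_1 = v_1/‖v_1‖ = (4, 3, 2)/5.3852 = (0.7428, 0.5571, 0.3714).
r_{12} = e_1·v_2 = 0.9285.
u_2 = v_2 − 0.9285·e_1 = (1.3103, 0.4828, -3.3448).
‖u_2‖ = 3.6246, so e_2 = (0.3615, 0.1332, -0.9228).
r_{13} = e_1·v_3 = 4.2710; r_{23} = e_2·v_3 = 0.5613.
u_3 = v_3 − 4.2710·e_1 − 0.5613·e_2 = (-0.3753, 0.5459, -0.0682).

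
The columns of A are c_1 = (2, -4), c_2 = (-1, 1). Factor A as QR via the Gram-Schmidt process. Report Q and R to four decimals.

c_1 = (2, -4); ‖c_1‖ = 4.4721, so q_1 = (0.4472, -0.8944).
q_1·c_2 = 0.4472·(-1) + (-0.8944)·1 = -1.3416.
u_2 = c_2 + 1.3416·q_1 = (-0.4000, -0.2000).
‖u_2‖ = 0.4472, so q_2 = (-0.8944, -0.4472).

Q = [[0.4472, -0.8944], [-0.8944, -0.4472]], R = [[4.4721, -1.3416], [0.0000, 0.4472]]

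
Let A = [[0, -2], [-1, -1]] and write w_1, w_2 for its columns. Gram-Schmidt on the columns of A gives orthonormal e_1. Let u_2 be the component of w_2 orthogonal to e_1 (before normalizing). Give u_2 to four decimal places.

e_1 = w_1/‖w_1‖ = (0, -1)/1.0000 = (0.0000, -1.0000).
r_{12} = e_1·w_2 = 1.0000.
u_2 = w_2 − 1.0000·e_1 = (-2.0000, 0.0000).

u_2 = (-2.0000, 0.0000)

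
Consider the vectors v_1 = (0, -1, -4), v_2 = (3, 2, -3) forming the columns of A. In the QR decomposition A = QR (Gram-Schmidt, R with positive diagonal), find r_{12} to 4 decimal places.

v_1 = (0, -1, -4); ‖v_1‖ = 4.1231, so e_1 = (0.0000, -0.2425, -0.9701).
r_{12} = e_1·v_2 = 2.4254.

r_{12} = 2.4254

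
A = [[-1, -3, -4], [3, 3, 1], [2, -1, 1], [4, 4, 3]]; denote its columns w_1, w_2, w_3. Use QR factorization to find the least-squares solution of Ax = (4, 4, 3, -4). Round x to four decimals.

x = (1.3207, -0.6432, -1.1856)

w_1 = (-1, 3, 2, 4); ‖w_1‖ = 5.4772, so e_1 = (-0.1826, 0.5477, 0.3651, 0.7303).
e_1·w_2 = (-0.1826)·(-3) + 0.5477·3 + 0.3651·(-1) + 0.7303·4 = 4.7469.
u_2 = w_2 − 4.7469·e_1 = (-2.1333, 0.4000, -2.7333, 0.5333).
‖u_2‖ = 3.5308, so e_2 = (-0.6042, 0.1133, -0.7741, 0.1511).
e_1·w_3 = (-0.1826)·(-4) + 0.5477·1 + 0.3651·1 + 0.7303·3 = 3.8341; e_2·w_3 = (-0.6042)·(-4) + 0.1133·1 + (-0.7741)·1 + 0.1511·3 = 2.2091.
u_3 = w_3 − 3.8341·e_1 − 2.2091·e_2 = (-1.9652, -1.3503, 1.3102, -0.1337).
‖u_3‖ = 2.7239, so e_3 = (-0.7215, -0.4957, 0.4810, -0.0491).
Qᵀb = (-0.3651, -4.8903, -3.2295).
Back-substitute: x_3 = -3.2295/2.7239 = -1.1856.
x_2 = (-4.8903 − 2.2091·(-1.1856))/3.5308 = -0.6432.
x_1 = (-0.3651 − 4.7469·(-0.6432) − 3.8341·(-1.1856))/5.4772 = 1.3207.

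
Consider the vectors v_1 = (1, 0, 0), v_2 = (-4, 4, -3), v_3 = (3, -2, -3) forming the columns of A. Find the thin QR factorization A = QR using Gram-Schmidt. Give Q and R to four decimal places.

v_1 = (1, 0, 0); ‖v_1‖ = 1.0000, so e_1 = (1.0000, 0.0000, 0.0000).
e_1·v_2 = 1.0000·(-4) + 0.0000·4 + 0.0000·(-3) = -4.0000.
u_2 = v_2 + 4.0000·e_1 = (0.0000, 4.0000, -3.0000).
‖u_2‖ = 5.0000, so e_2 = (0.0000, 0.8000, -0.6000).
e_1·v_3 = 1.0000·3 + 0.0000·(-2) + 0.0000·(-3) = 3.0000; e_2·v_3 = 0.0000·3 + 0.8000·(-2) + (-0.6000)·(-3) = 0.2000.
u_3 = v_3 − 3.0000·e_1 − 0.2000·e_2 = (0.0000, -2.1600, -2.8800).
‖u_3‖ = 3.6000, so e_3 = (0.0000, -0.6000, -0.8000).

Q = [[1.0000, 0.0000, 0.0000], [0.0000, 0.8000, -0.6000], [0.0000, -0.6000, -0.8000]], R = [[1.0000, -4.0000, 3.0000], [0.0000, 5.0000, 0.2000], [0.0000, 0.0000, 3.6000]]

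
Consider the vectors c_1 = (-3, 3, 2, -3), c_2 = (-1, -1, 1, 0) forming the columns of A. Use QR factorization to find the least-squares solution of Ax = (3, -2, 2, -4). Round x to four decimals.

q_1 = c_1/‖c_1‖ = (-3, 3, 2, -3)/5.5678 = (-0.5388, 0.5388, 0.3592, -0.5388).
r_{12} = q_1·c_2 = 0.3592.
u_2 = c_2 − 0.3592·q_1 = (-0.8065, -1.1935, 0.8710, 0.1935).
‖u_2‖ = 1.6944, so q_2 = (-0.4760, -0.7044, 0.5140, 0.1142).
Qᵀb = (0.1796, 0.5521).
Back-substitute: x_2 = 0.5521/1.6944 = 0.3258.
x_1 = (0.1796 − 0.3592·0.3258)/5.5678 = 0.0112.

x = (0.0112, 0.3258)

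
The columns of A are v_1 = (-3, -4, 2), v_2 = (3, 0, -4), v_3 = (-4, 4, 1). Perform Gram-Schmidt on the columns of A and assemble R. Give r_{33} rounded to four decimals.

q_1 = v_1/‖v_1‖ = (-3, -4, 2)/5.3852 = (-0.5571, -0.7428, 0.3714).
r_{12} = q_1·v_2 = -3.1568.
u_2 = v_2 + 3.1568·q_1 = (1.2414, -2.3448, -2.8276).
‖u_2‖ = 3.8774, so q_2 = (0.3202, -0.6047, -0.7292).
r_{13} = q_1·v_3 = -0.3714; r_{23} = q_2·v_3 = -4.4288.
u_3 = v_3 + 0.3714·q_1 + 4.4288·q_2 = (-2.7890, 1.0459, -2.0917).
r_{33} = ‖u_3‖ = 3.6397.

r_{33} = 3.6397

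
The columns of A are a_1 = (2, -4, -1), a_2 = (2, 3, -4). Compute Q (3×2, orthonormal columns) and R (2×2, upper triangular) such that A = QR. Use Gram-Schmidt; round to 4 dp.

a_1 = (2, -4, -1); ‖a_1‖ = 4.5826, so q_1 = (0.4364, -0.8729, -0.2182).
q_1·a_2 = 0.4364·2 + (-0.8729)·3 + (-0.2182)·(-4) = -0.8729.
u_2 = a_2 + 0.8729·q_1 = (2.3810, 2.2381, -4.1905).
‖u_2‖ = 5.3140, so q_2 = (0.4481, 0.4212, -0.7886).

Q = [[0.4364, 0.4481], [-0.8729, 0.4212], [-0.2182, -0.7886]], R = [[4.5826, -0.8729], [0.0000, 5.3140]]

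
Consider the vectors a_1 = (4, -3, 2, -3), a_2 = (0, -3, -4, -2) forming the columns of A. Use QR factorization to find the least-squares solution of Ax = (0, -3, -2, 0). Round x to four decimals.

x = (0.0247, 0.5802)

a_1 = (4, -3, 2, -3); ‖a_1‖ = 6.1644, so e_1 = (0.6489, -0.4867, 0.3244, -0.4867).
e_1·a_2 = 0.6489·0 + (-0.4867)·(-3) + 0.3244·(-4) + (-0.4867)·(-2) = 1.1355.
u_2 = a_2 − 1.1355·e_1 = (-0.7368, -2.4474, -4.3684, -1.4474).
‖u_2‖ = 5.2641, so e_2 = (-0.1400, -0.4649, -0.8299, -0.2750).
Qᵀb = (0.8111, 3.0545).
Back-substitute: x_2 = 3.0545/5.2641 = 0.5802.
x_1 = (0.8111 − 1.1355·0.5802)/6.1644 = 0.0247.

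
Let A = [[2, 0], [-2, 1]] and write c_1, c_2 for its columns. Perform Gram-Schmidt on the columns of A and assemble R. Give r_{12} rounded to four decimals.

r_{12} = -0.7071

q_1 = c_1/‖c_1‖ = (2, -2)/2.8284 = (0.7071, -0.7071).
r_{12} = q_1·c_2 = -0.7071.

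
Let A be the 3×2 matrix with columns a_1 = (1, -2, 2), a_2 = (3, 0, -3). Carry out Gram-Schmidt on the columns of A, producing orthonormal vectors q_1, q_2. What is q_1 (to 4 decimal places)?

q_1 = (0.3333, -0.6667, 0.6667)

a_1 = (1, -2, 2); ‖a_1‖ = 3.0000, so q_1 = (0.3333, -0.6667, 0.6667).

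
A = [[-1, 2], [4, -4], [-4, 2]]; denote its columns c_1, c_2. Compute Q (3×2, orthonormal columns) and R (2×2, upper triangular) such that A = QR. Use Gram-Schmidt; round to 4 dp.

Q = [[-0.1741, 0.6465], [0.6963, -0.4526], [-0.6963, -0.6142]], R = [[5.7446, -4.5260], [0.0000, 1.8749]]

c_1 = (-1, 4, -4); ‖c_1‖ = 5.7446, so e_1 = (-0.1741, 0.6963, -0.6963).
e_1·c_2 = (-0.1741)·2 + 0.6963·(-4) + (-0.6963)·2 = -4.5260.
u_2 = c_2 + 4.5260·e_1 = (1.2121, -0.8485, -1.1515).
‖u_2‖ = 1.8749, so e_2 = (0.6465, -0.4526, -0.6142).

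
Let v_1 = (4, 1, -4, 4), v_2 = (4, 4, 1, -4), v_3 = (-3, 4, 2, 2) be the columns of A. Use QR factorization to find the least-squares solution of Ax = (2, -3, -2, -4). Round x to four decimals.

x = (-0.2166, 0.1652, -0.9516)

q_1 = v_1/‖v_1‖ = (4, 1, -4, 4)/7.0000 = (0.5714, 0.1429, -0.5714, 0.5714).
r_{12} = q_1·v_2 = 0.0000.
u_2 = v_2 + 0.0000·q_1 = (4.0000, 4.0000, 1.0000, -4.0000).
‖u_2‖ = 7.0000, so q_2 = (0.5714, 0.5714, 0.1429, -0.5714).
r_{13} = q_1·v_3 = -1.1429; r_{23} = q_2·v_3 = -0.2857.
u_3 = v_3 + 1.1429·q_1 + 0.2857·q_2 = (-2.1837, 4.3265, 1.3878, 2.4898).
‖u_3‖ = 5.6225, so q_3 = (-0.3884, 0.7695, 0.2468, 0.4428).
Qᵀb = (-0.4286, 1.4286, -5.3502).
Back-substitute: x_3 = -5.3502/5.6225 = -0.9516.
x_2 = (1.4286 + 0.2857·(-0.9516))/7.0000 = 0.1652.
x_1 = (-0.4286 + 0.0000·0.1652 + 1.1429·(-0.9516))/7.0000 = -0.2166.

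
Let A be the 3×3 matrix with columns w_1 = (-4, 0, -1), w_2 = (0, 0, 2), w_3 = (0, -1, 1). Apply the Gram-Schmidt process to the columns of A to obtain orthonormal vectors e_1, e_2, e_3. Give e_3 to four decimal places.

w_1 = (-4, 0, -1); ‖w_1‖ = 4.1231, so e_1 = (-0.9701, 0.0000, -0.2425).
e_1·w_2 = (-0.9701)·0 + 0.0000·0 + (-0.2425)·2 = -0.4851.
u_2 = w_2 + 0.4851·e_1 = (-0.4706, 0.0000, 1.8824).
‖u_2‖ = 1.9403, so e_2 = (-0.2425, 0.0000, 0.9701).
e_1·w_3 = (-0.9701)·0 + 0.0000·(-1) + (-0.2425)·1 = -0.2425; e_2·w_3 = (-0.2425)·0 + 0.0000·(-1) + 0.9701·1 = 0.9701.
u_3 = w_3 + 0.2425·e_1 − 0.9701·e_2 = (0.0000, -1.0000, 0.0000).
‖u_3‖ = 1.0000, so e_3 = (0.0000, -1.0000, 0.0000).

e_3 = (0.0000, -1.0000, 0.0000)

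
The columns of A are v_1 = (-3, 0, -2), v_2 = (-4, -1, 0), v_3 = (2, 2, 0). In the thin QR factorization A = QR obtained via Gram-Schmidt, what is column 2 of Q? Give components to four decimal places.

v_1 = (-3, 0, -2); ‖v_1‖ = 3.6056, so q_1 = (-0.8321, 0.0000, -0.5547).
q_1·v_2 = (-0.8321)·(-4) + 0.0000·(-1) + (-0.5547)·0 = 3.3282.
u_2 = v_2 − 3.3282·q_1 = (-1.2308, -1.0000, 1.8462).
‖u_2‖ = 2.4337, so q_2 = (-0.5057, -0.4109, 0.7586).

q_2 = (-0.5057, -0.4109, 0.7586)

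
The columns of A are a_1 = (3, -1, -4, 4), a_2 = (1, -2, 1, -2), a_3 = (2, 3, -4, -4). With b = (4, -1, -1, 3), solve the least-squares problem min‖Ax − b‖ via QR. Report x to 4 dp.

x = (0.7724, 0.4407, -0.1182)

q_1 = a_1/‖a_1‖ = (3, -1, -4, 4)/6.4807 = (0.4629, -0.1543, -0.6172, 0.6172).
r_{12} = q_1·a_2 = -1.0801.
u_2 = a_2 + 1.0801·q_1 = (1.5000, -2.1667, 0.3333, -1.3333).
‖u_2‖ = 2.9721, so q_2 = (0.5047, -0.7290, 0.1122, -0.4486).
r_{13} = q_1·a_3 = 0.4629; r_{23} = q_2·a_3 = 0.1682.
u_3 = a_3 − 0.4629·q_1 − 0.1682·q_2 = (1.7008, 3.1941, -3.7332, -4.2102).
‖u_3‖ = 6.6901, so q_3 = (0.2542, 0.4774, -0.5580, -0.6293).
Qᵀb = (4.4748, 1.2898, -0.7905).
Back-substitute: x_3 = -0.7905/6.6901 = -0.1182.
x_2 = (1.2898 − 0.1682·(-0.1182))/2.9721 = 0.4407.
x_1 = (4.4748 + 1.0801·0.4407 − 0.4629·(-0.1182))/6.4807 = 0.7724.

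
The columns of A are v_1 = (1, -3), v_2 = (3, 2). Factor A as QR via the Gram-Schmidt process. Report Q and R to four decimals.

Q = [[0.3162, 0.9487], [-0.9487, 0.3162]], R = [[3.1623, -0.9487], [0.0000, 3.4785]]

v_1 = (1, -3); ‖v_1‖ = 3.1623, so e_1 = (0.3162, -0.9487).
e_1·v_2 = 0.3162·3 + (-0.9487)·2 = -0.9487.
u_2 = v_2 + 0.9487·e_1 = (3.3000, 1.1000).
‖u_2‖ = 3.4785, so e_2 = (0.9487, 0.3162).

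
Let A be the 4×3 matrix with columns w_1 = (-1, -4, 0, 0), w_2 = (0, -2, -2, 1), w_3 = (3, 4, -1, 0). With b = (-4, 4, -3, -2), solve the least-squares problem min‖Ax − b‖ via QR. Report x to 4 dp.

x = (-4.1119, 1.6390, -2.3574)

e_1 = w_1/‖w_1‖ = (-1, -4, 0, 0)/4.1231 = (-0.2425, -0.9701, 0.0000, 0.0000).
r_{12} = e_1·w_2 = 1.9403.
u_2 = w_2 − 1.9403·e_1 = (0.4706, -0.1176, -2.0000, 1.0000).
‖u_2‖ = 2.2881, so e_2 = (0.2057, -0.0514, -0.8741, 0.4370).
r_{13} = e_1·w_3 = -4.6082; r_{23} = e_2·w_3 = 1.2854.
u_3 = w_3 + 4.6082·e_1 − 1.2854·e_2 = (1.6180, -0.4045, 0.1236, -0.5618).
‖u_3‖ = 1.7642, so e_3 = (0.9171, -0.2293, 0.0701, -0.3184).
Qᵀb = (-2.9104, 0.7198, -4.1589).
Back-substitute: x_3 = -4.1589/1.7642 = -2.3574.
x_2 = (0.7198 − 1.2854·(-2.3574))/2.2881 = 1.6390.
x_1 = (-2.9104 − 1.9403·1.6390 + 4.6082·(-2.3574))/4.1231 = -4.1119.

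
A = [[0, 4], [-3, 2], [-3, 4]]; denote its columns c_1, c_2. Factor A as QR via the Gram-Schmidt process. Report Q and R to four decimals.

c_1 = (0, -3, -3); ‖c_1‖ = 4.2426, so q_1 = (0.0000, -0.7071, -0.7071).
q_1·c_2 = 0.0000·4 + (-0.7071)·2 + (-0.7071)·4 = -4.2426.
u_2 = c_2 + 4.2426·q_1 = (4.0000, -1.0000, 1.0000).
‖u_2‖ = 4.2426, so q_2 = (0.9428, -0.2357, 0.2357).

Q = [[0.0000, 0.9428], [-0.7071, -0.2357], [-0.7071, 0.2357]], R = [[4.2426, -4.2426], [0.0000, 4.2426]]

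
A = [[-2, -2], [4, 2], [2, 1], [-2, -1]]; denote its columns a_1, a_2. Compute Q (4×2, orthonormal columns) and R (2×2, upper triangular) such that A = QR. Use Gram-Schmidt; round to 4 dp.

Q = [[-0.3780, -0.9258], [0.7559, -0.3086], [0.3780, -0.1543], [-0.3780, 0.1543]], R = [[5.2915, 3.0237], [0.0000, 0.9258]]

e_1 = a_1/‖a_1‖ = (-2, 4, 2, -2)/5.2915 = (-0.3780, 0.7559, 0.3780, -0.3780).
r_{12} = e_1·a_2 = 3.0237.
u_2 = a_2 − 3.0237·e_1 = (-0.8571, -0.2857, -0.1429, 0.1429).
‖u_2‖ = 0.9258, so e_2 = (-0.9258, -0.3086, -0.1543, 0.1543).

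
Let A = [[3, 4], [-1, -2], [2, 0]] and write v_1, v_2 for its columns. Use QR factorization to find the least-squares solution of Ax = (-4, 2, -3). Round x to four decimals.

q_1 = v_1/‖v_1‖ = (3, -1, 2)/3.7417 = (0.8018, -0.2673, 0.5345).
r_{12} = q_1·v_2 = 3.7417.
u_2 = v_2 − 3.7417·q_1 = (1.0000, -1.0000, -2.0000).
‖u_2‖ = 2.4495, so q_2 = (0.4082, -0.4082, -0.8165).
Qᵀb = (-5.3452, 0.0000).
Back-substitute: x_2 = 0.0000/2.4495 = 0.0000.
x_1 = (-5.3452 − 3.7417·0.0000)/3.7417 = -1.4286.

x = (-1.4286, 0.0000)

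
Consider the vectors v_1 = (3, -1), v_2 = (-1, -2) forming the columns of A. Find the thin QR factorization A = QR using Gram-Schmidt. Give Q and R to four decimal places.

v_1 = (3, -1); ‖v_1‖ = 3.1623, so e_1 = (0.9487, -0.3162).
e_1·v_2 = 0.9487·(-1) + (-0.3162)·(-2) = -0.3162.
u_2 = v_2 + 0.3162·e_1 = (-0.7000, -2.1000).
‖u_2‖ = 2.2136, so e_2 = (-0.3162, -0.9487).

Q = [[0.9487, -0.3162], [-0.3162, -0.9487]], R = [[3.1623, -0.3162], [0.0000, 2.2136]]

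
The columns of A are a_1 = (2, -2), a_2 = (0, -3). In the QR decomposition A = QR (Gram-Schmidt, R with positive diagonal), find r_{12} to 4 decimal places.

q_1 = a_1/‖a_1‖ = (2, -2)/2.8284 = (0.7071, -0.7071).
r_{12} = q_1·a_2 = 2.1213.

r_{12} = 2.1213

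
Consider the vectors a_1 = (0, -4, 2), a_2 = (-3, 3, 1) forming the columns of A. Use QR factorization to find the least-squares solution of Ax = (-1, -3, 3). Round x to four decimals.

q_1 = a_1/‖a_1‖ = (0, -4, 2)/4.4721 = (0.0000, -0.8944, 0.4472).
r_{12} = q_1·a_2 = -2.2361.
u_2 = a_2 + 2.2361·q_1 = (-3.0000, 1.0000, 2.0000).
‖u_2‖ = 3.7417, so q_2 = (-0.8018, 0.2673, 0.5345).
Qᵀb = (4.0249, 1.6036).
Back-substitute: x_2 = 1.6036/3.7417 = 0.4286.
x_1 = (4.0249 + 2.2361·0.4286)/4.4721 = 1.1143.

x = (1.1143, 0.4286)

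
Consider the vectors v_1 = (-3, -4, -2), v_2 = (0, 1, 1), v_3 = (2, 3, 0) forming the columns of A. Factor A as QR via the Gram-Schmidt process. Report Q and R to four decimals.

Q = [[-0.5571, -0.7126, -0.4264], [-0.7428, 0.1980, 0.6396], [-0.3714, 0.6730, -0.6396]], R = [[5.3852, -1.1142, -3.3425], [0.0000, 0.8710, -0.8314], [0.0000, 0.0000, 1.0660]]

v_1 = (-3, -4, -2); ‖v_1‖ = 5.3852, so e_1 = (-0.5571, -0.7428, -0.3714).
e_1·v_2 = (-0.5571)·0 + (-0.7428)·1 + (-0.3714)·1 = -1.1142.
u_2 = v_2 + 1.1142·e_1 = (-0.6207, 0.1724, 0.5862).
‖u_2‖ = 0.8710, so e_2 = (-0.7126, 0.1980, 0.6730).
e_1·v_3 = (-0.5571)·2 + (-0.7428)·3 + (-0.3714)·0 = -3.3425; e_2·v_3 = (-0.7126)·2 + 0.1980·3 + 0.6730·0 = -0.8314.
u_3 = v_3 + 3.3425·e_1 + 0.8314·e_2 = (-0.4545, 0.6818, -0.6818).
‖u_3‖ = 1.0660, so e_3 = (-0.4264, 0.6396, -0.6396).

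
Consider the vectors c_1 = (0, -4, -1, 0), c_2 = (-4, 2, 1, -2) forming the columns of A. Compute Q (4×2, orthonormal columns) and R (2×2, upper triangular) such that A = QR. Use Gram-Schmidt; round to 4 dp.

Q = [[0.0000, -0.8892], [-0.9701, -0.0262], [-0.2425, 0.1046], [0.0000, -0.4446]], R = [[4.1231, -2.1828], [0.0000, 4.4984]]

c_1 = (0, -4, -1, 0); ‖c_1‖ = 4.1231, so e_1 = (0.0000, -0.9701, -0.2425, 0.0000).
e_1·c_2 = 0.0000·(-4) + (-0.9701)·2 + (-0.2425)·1 + 0.0000·(-2) = -2.1828.
u_2 = c_2 + 2.1828·e_1 = (-4.0000, -0.1176, 0.4706, -2.0000).
‖u_2‖ = 4.4984, so e_2 = (-0.8892, -0.0262, 0.1046, -0.4446).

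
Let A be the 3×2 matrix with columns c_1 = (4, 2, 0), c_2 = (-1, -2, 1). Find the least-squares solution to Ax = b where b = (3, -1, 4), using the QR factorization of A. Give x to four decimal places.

x = (1.5000, 2.5000)

e_1 = c_1/‖c_1‖ = (4, 2, 0)/4.4721 = (0.8944, 0.4472, 0.0000).
r_{12} = e_1·c_2 = -1.7889.
u_2 = c_2 + 1.7889·e_1 = (0.6000, -1.2000, 1.0000).
‖u_2‖ = 1.6733, so e_2 = (0.3586, -0.7171, 0.5976).
Qᵀb = (2.2361, 4.1833).
Back-substitute: x_2 = 4.1833/1.6733 = 2.5000.
x_1 = (2.2361 + 1.7889·2.5000)/4.4721 = 1.5000.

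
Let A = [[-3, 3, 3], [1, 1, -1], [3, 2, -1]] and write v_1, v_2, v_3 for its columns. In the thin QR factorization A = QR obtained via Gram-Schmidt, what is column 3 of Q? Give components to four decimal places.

e_1 = v_1/‖v_1‖ = (-3, 1, 3)/4.3589 = (-0.6882, 0.2294, 0.6882).
r_{12} = e_1·v_2 = -0.4588.
u_2 = v_2 + 0.4588·e_1 = (2.6842, 1.1053, 2.3158).
‖u_2‖ = 3.7134, so e_2 = (0.7228, 0.2976, 0.6236).
r_{13} = e_1·v_3 = -2.9824; r_{23} = e_2·v_3 = 1.2473.
u_3 = v_3 + 2.9824·e_1 − 1.2473·e_2 = (0.0458, -0.6870, 0.2748).
‖u_3‖ = 0.7414, so e_3 = (0.0618, -0.9267, 0.3707).

e_3 = (0.0618, -0.9267, 0.3707)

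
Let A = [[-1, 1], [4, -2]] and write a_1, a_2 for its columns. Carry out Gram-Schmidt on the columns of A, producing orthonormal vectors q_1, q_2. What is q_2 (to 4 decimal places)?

q_2 = (0.9701, 0.2425)

q_1 = a_1/‖a_1‖ = (-1, 4)/4.1231 = (-0.2425, 0.9701).
r_{12} = q_1·a_2 = -2.1828.
u_2 = a_2 + 2.1828·q_1 = (0.4706, 0.1176).
‖u_2‖ = 0.4851, so q_2 = (0.9701, 0.2425).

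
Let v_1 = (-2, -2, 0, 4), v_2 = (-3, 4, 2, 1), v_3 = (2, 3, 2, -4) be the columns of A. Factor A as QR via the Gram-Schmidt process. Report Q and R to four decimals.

Q = [[-0.4082, -0.5187, 0.3778], [-0.4082, 0.7628, -0.1906], [0.0000, 0.3662, 0.9012], [0.8165, 0.1221, 0.0936]], R = [[4.8990, 0.4082, -5.3072], [0.0000, 5.4620, 1.4952], [0.0000, 0.0000, 1.6118]]

v_1 = (-2, -2, 0, 4); ‖v_1‖ = 4.8990, so e_1 = (-0.4082, -0.4082, 0.0000, 0.8165).
e_1·v_2 = (-0.4082)·(-3) + (-0.4082)·4 + 0.0000·2 + 0.8165·1 = 0.4082.
u_2 = v_2 − 0.4082·e_1 = (-2.8333, 4.1667, 2.0000, 0.6667).
‖u_2‖ = 5.4620, so e_2 = (-0.5187, 0.7628, 0.3662, 0.1221).
e_1·v_3 = (-0.4082)·2 + (-0.4082)·3 + 0.0000·2 + 0.8165·(-4) = -5.3072; e_2·v_3 = (-0.5187)·2 + 0.7628·3 + 0.3662·2 + 0.1221·(-4) = 1.4952.
u_3 = v_3 + 5.3072·e_1 − 1.4952·e_2 = (0.6089, -0.3073, 1.4525, 0.1508).
‖u_3‖ = 1.6118, so e_3 = (0.3778, -0.1906, 0.9012, 0.0936).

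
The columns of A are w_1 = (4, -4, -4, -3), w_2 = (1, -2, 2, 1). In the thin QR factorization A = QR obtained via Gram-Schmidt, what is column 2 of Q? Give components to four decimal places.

e_1 = w_1/‖w_1‖ = (4, -4, -4, -3)/7.5498 = (0.5298, -0.5298, -0.5298, -0.3974).
r_{12} = e_1·w_2 = 0.1325.
u_2 = w_2 − 0.1325·e_1 = (0.9298, -1.9298, 2.0702, 1.0526).
‖u_2‖ = 3.1595, so e_2 = (0.2943, -0.6108, 0.6552, 0.3332).

e_2 = (0.2943, -0.6108, 0.6552, 0.3332)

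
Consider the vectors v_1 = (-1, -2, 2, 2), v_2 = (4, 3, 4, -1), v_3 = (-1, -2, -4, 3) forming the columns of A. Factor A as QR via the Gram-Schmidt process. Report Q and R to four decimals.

v_1 = (-1, -2, 2, 2); ‖v_1‖ = 3.6056, so q_1 = (-0.2774, -0.5547, 0.5547, 0.5547).
q_1·v_2 = (-0.2774)·4 + (-0.5547)·3 + 0.5547·4 + 0.5547·(-1) = -1.1094.
u_2 = v_2 + 1.1094·q_1 = (3.6923, 2.3846, 4.6154, -0.3846).
‖u_2‖ = 6.3851, so q_2 = (0.5783, 0.3735, 0.7228, -0.0602).
q_1·v_3 = (-0.2774)·(-1) + (-0.5547)·(-2) + 0.5547·(-4) + 0.5547·3 = 0.8321; q_2·v_3 = 0.5783·(-1) + 0.3735·(-2) + 0.7228·(-4) + (-0.0602)·3 = -4.3973.
u_3 = v_3 − 0.8321·q_1 + 4.3973·q_2 = (1.7736, 0.1038, -1.2830, 2.2736).
‖u_3‖ = 3.1578, so q_3 = (0.5617, 0.0329, -0.4063, 0.7200).

Q = [[-0.2774, 0.5783, 0.5617], [-0.5547, 0.3735, 0.0329], [0.5547, 0.7228, -0.4063], [0.5547, -0.0602, 0.7200]], R = [[3.6056, -1.1094, 0.8321], [0.0000, 6.3851, -4.3973], [0.0000, 0.0000, 3.1578]]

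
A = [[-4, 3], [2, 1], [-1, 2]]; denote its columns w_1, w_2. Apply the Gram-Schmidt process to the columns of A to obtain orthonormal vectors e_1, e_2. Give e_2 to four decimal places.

e_1 = w_1/‖w_1‖ = (-4, 2, -1)/4.5826 = (-0.8729, 0.4364, -0.2182).
r_{12} = e_1·w_2 = -2.6186.
u_2 = w_2 + 2.6186·e_1 = (0.7143, 2.1429, 1.4286).
‖u_2‖ = 2.6726, so e_2 = (0.2673, 0.8018, 0.5345).

e_2 = (0.2673, 0.8018, 0.5345)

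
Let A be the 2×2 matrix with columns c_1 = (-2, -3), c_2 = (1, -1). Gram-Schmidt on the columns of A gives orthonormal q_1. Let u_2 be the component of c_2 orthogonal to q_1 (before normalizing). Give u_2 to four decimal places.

u_2 = (1.1538, -0.7692)

q_1 = c_1/‖c_1‖ = (-2, -3)/3.6056 = (-0.5547, -0.8321).
r_{12} = q_1·c_2 = 0.2774.
u_2 = c_2 − 0.2774·q_1 = (1.1538, -0.7692).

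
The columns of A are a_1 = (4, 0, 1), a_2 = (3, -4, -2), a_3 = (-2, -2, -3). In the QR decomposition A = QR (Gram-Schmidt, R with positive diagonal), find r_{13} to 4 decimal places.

a_1 = (4, 0, 1); ‖a_1‖ = 4.1231, so e_1 = (0.9701, 0.0000, 0.2425).
r_{13} = e_1·a_3 = -2.6679.

r_{13} = -2.6679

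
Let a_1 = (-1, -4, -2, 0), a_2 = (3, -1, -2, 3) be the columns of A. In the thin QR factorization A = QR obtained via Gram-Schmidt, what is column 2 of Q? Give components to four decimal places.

q_2 = (0.6934, -0.0102, -0.3263, 0.6424)

a_1 = (-1, -4, -2, 0); ‖a_1‖ = 4.5826, so q_1 = (-0.2182, -0.8729, -0.4364, 0.0000).
q_1·a_2 = (-0.2182)·3 + (-0.8729)·(-1) + (-0.4364)·(-2) + 0.0000·3 = 1.0911.
u_2 = a_2 − 1.0911·q_1 = (3.2381, -0.0476, -1.5238, 3.0000).
‖u_2‖ = 4.6701, so q_2 = (0.6934, -0.0102, -0.3263, 0.6424).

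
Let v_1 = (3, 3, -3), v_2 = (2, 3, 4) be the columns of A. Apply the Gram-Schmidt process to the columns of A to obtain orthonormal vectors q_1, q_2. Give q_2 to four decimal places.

v_1 = (3, 3, -3); ‖v_1‖ = 5.1962, so q_1 = (0.5774, 0.5774, -0.5774).
q_1·v_2 = 0.5774·2 + 0.5774·3 + (-0.5774)·4 = 0.5774.
u_2 = v_2 − 0.5774·q_1 = (1.6667, 2.6667, 4.3333).
‖u_2‖ = 5.3541, so q_2 = (0.3113, 0.4981, 0.8093).

q_2 = (0.3113, 0.4981, 0.8093)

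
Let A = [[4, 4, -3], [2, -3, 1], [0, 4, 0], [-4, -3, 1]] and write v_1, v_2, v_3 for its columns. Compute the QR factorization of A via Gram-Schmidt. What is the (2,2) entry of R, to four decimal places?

r_{22} = 6.0461

v_1 = (4, 2, 0, -4); ‖v_1‖ = 6.0000, so q_1 = (0.6667, 0.3333, 0.0000, -0.6667).
q_1·v_2 = 0.6667·4 + 0.3333·(-3) + 0.0000·4 + (-0.6667)·(-3) = 3.6667.
u_2 = v_2 − 3.6667·q_1 = (1.5556, -4.2222, 4.0000, -0.5556).
r_{22} = ‖u_2‖ = 6.0461.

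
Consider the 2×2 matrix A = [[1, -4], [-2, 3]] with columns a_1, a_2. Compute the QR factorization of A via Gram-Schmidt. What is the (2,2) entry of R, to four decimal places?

a_1 = (1, -2); ‖a_1‖ = 2.2361, so e_1 = (0.4472, -0.8944).
e_1·a_2 = 0.4472·(-4) + (-0.8944)·3 = -4.4721.
u_2 = a_2 + 4.4721·e_1 = (-2.0000, -1.0000).
r_{22} = ‖u_2‖ = 2.2361.

r_{22} = 2.2361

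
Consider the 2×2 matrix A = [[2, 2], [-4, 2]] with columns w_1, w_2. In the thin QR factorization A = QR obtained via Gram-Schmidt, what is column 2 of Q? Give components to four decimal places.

e_2 = (0.8944, 0.4472)

e_1 = w_1/‖w_1‖ = (2, -4)/4.4721 = (0.4472, -0.8944).
r_{12} = e_1·w_2 = -0.8944.
u_2 = w_2 + 0.8944·e_1 = (2.4000, 1.2000).
‖u_2‖ = 2.6833, so e_2 = (0.8944, 0.4472).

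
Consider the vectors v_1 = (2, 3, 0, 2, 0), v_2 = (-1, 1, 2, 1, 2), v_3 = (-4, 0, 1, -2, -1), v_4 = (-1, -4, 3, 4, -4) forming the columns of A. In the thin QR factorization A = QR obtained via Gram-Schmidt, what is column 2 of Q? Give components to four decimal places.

e_2 = (-0.4181, 0.1454, 0.6181, 0.2000, 0.6181)

v_1 = (2, 3, 0, 2, 0); ‖v_1‖ = 4.1231, so e_1 = (0.4851, 0.7276, 0.0000, 0.4851, 0.0000).
e_1·v_2 = 0.4851·(-1) + 0.7276·1 + 0.0000·2 + 0.4851·1 + 0.0000·2 = 0.7276.
u_2 = v_2 − 0.7276·e_1 = (-1.3529, 0.4706, 2.0000, 0.6471, 2.0000).
‖u_2‖ = 3.2358, so e_2 = (-0.4181, 0.1454, 0.6181, 0.2000, 0.6181).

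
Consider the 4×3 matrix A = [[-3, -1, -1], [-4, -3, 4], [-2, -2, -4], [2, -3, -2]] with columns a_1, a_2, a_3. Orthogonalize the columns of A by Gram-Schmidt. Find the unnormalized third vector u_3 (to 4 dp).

a_1 = (-3, -4, -2, 2); ‖a_1‖ = 5.7446, so e_1 = (-0.5222, -0.6963, -0.3482, 0.3482).
e_1·a_2 = (-0.5222)·(-1) + (-0.6963)·(-3) + (-0.3482)·(-2) + 0.3482·(-3) = 2.2630.
u_2 = a_2 − 2.2630·e_1 = (0.1818, -1.4242, -1.2121, -3.7879).
‖u_2‖ = 4.2283, so e_2 = (0.0430, -0.3368, -0.2867, -0.8958).
e_1·a_3 = (-0.5222)·(-1) + (-0.6963)·4 + (-0.3482)·(-4) + 0.3482·(-2) = -1.5667; e_2·a_3 = 0.0430·(-1) + (-0.3368)·4 + (-0.2867)·(-4) + (-0.8958)·(-2) = 1.5480.
u_3 = a_3 + 1.5667·e_1 − 1.5480·e_2 = (-1.8847, 3.4305, -4.1017, -0.0678).

u_3 = (-1.8847, 3.4305, -4.1017, -0.0678)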